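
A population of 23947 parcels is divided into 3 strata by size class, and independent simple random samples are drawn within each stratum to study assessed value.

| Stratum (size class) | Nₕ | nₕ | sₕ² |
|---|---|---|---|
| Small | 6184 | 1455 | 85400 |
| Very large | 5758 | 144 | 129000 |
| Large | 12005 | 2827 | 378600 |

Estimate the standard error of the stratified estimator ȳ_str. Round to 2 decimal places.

Var(ȳ_str) = Σₕ Wₕ²(1 − fₕ)sₕ²/nₕ with Wₕ = Nₕ/N, N = 23947.
Small: Wₕ = 0.25823694; term = 0.25823694²·(1 − 0.23528461)·85400/1455 = 2.9931704.
Very large: Wₕ = 0.24044766; term = 0.24044766²·(1 − 0.02500868)·129000/144 = 50.497405.
Large: Wₕ = 0.50131540; term = 0.50131540²·(1 − 0.23548521)·378600/2827 = 25.731363.
Sum = 79.221938.
SE = √(79.221938) = 8.90.

8.90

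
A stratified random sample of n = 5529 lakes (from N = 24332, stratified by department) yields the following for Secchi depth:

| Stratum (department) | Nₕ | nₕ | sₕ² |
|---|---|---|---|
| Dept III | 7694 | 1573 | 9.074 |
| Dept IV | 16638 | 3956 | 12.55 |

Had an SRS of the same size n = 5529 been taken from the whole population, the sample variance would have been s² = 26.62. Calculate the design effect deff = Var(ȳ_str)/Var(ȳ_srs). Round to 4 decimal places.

0.4272

Var(ȳ_str) = Σ Wₕ²(1−fₕ)sₕ²/nₕ with Wₕ = Nₕ/24332:
  Dept III: (7694/24332)²·(1−1573/7694)·9.074/1573 = 4.588693 × 10^-4
  Dept IV: (16638/24332)²·(1−3956/16638)·12.55/3956 = 0.0011306305
  → Var(ȳ_str) = 0.0015894998.
Var(ȳ_srs) = (1 − 5529/24332)·26.62/5529 = 0.0037205813.
deff = 0.0015894998 / 0.0037205813 = 0.4272.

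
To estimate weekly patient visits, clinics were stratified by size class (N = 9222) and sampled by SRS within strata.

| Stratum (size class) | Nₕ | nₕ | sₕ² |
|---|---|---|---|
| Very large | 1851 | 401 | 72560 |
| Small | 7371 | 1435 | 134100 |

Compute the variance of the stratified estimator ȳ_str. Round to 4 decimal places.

Var(ȳ_str) = Σₕ Wₕ²(1 − fₕ)sₕ²/nₕ with Wₕ = Nₕ/N, N = 9222.
Very large: Wₕ = 0.20071568; term = 0.20071568²·(1 − 0.21663965)·72560/401 = 5.7105388.
Small: Wₕ = 0.79928432; term = 0.79928432²·(1 − 0.19468186)·134100/1435 = 48.078061.
Sum = 53.7886.

53.7886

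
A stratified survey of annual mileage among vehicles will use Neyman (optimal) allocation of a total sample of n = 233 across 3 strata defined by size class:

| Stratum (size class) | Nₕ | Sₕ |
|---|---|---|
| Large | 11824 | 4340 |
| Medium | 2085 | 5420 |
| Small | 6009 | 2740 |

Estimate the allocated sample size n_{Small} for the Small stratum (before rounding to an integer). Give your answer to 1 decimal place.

48.5

Neyman allocation: nₕ = n·NₕSₕ / Σⱼ NⱼSⱼ.
Σ NⱼSⱼ = 11824·4340 + 2085·5420 + 6009·2740 = 7.908152 × 10^7.
n_{Small} = 233·6009·2740 / (7.908152 × 10^7) = 48.5.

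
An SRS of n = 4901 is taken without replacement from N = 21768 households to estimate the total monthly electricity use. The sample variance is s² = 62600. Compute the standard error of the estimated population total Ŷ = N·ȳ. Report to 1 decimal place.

Var(Ŷ) = N²·Var(ȳ) = N²·(1 − n/N)·s²/n.
f = 4901/21768 = 0.22514700; Var(ȳ) = 0.77485300·62600/4901 = 9.8971225.
Var(Ŷ) = 21768² · 9.8971225 = 4.6897102 × 10^9.
SE(Ŷ) = √(4.6897102 × 10^9) = 68481.5.

68481.5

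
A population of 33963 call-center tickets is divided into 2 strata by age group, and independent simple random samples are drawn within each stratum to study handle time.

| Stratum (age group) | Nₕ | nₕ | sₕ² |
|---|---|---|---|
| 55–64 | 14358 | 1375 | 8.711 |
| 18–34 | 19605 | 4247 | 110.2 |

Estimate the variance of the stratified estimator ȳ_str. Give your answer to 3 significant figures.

0.00780

Var(ȳ_str) = Σₕ Wₕ²(1 − fₕ)sₕ²/nₕ with Wₕ = Nₕ/N, N = 33963.
55–64: Wₕ = 0.42275417; term = 0.42275417²·(1 − 0.09576543)·8.711/1375 = 0.0010238168.
18–34: Wₕ = 0.57724583; term = 0.57724583²·(1 − 0.21662841)·110.2/4247 = 0.0067731197.
Sum = 0.0077969365.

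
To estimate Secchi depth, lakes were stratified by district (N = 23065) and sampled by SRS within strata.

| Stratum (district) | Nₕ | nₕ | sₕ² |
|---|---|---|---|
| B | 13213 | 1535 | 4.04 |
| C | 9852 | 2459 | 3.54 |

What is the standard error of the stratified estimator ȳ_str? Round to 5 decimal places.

0.03099

Var(ȳ_str) = Σₕ Wₕ²(1 − fₕ)sₕ²/nₕ with Wₕ = Nₕ/N, N = 23065.
B: Wₕ = 0.57285931; term = 0.57285931²·(1 − 0.11617347)·4.04/1535 = 7.6337156 × 10^-4.
C: Wₕ = 0.42714069; term = 0.42714069²·(1 − 0.24959399)·3.54/2459 = 1.9709832 × 10^-4.
Sum = 9.6046988 × 10^-4.
SE = √(9.6046988 × 10^-4) = 0.03099.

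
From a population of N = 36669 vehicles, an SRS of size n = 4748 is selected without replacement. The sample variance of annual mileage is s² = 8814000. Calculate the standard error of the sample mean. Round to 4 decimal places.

Under SRS without replacement, Var(ȳ) = (1 − f)·s²/n with f = n/N = 4748/36669 = 0.12948267.
Var(ȳ) = (1 − 0.12948267)·8814000/4748 = 0.87051733·1856.3606 = 1615.9941.
SE(ȳ) = √(1615.9941) = 40.1994.

40.1994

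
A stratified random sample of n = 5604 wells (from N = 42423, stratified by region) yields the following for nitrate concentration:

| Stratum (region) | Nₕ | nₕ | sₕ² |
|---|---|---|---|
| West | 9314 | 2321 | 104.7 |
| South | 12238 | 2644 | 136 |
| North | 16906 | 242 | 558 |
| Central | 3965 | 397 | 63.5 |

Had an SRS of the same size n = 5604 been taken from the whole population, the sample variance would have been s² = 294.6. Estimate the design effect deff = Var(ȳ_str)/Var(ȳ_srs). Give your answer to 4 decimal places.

Var(ȳ_str) = Σ Wₕ²(1−fₕ)sₕ²/nₕ with Wₕ = Nₕ/42423:
  West: (9314/42423)²·(1−2321/9314)·104.7/2321 = 0.0016325577
  South: (12238/42423)²·(1−2644/12238)·136/2644 = 0.0033557134
  North: (16906/42423)²·(1−242/16906)·558/242 = 0.36094099
  Central: (3965/42423)²·(1−397/3965)·63.5/397 = 0.0012573278
  → Var(ȳ_str) = 0.36718659.
Var(ȳ_srs) = (1 − 5604/42423)·294.6/5604 = 0.045625247.
deff = 0.36718659 / 0.045625247 = 8.0479.

8.0479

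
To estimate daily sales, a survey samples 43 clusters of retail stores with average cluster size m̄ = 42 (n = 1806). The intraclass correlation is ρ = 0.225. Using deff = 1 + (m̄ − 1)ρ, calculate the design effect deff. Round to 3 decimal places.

deff = 1 + (42 − 1)·0.225 = 1 + 9.225 = 10.225.

10.225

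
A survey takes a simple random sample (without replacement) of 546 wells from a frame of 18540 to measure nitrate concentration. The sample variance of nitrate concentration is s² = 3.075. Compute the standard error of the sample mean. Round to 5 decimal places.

0.07393

Under SRS without replacement, Var(ȳ) = (1 − f)·s²/n with f = n/N = 546/18540 = 0.02944984.
Var(ȳ) = (1 − 0.02944984)·3.075/546 = 0.97055016·0.0056318681 = 0.0054660105.
SE(ȳ) = √(0.0054660105) = 0.07393.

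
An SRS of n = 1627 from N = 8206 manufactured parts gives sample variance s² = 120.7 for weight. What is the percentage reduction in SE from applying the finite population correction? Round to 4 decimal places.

f = n/N = 1627/8206 = 0.19826956.
SE_no-fpc = √(s²/n) = 0.27237037; SE_fpc = √((1−f)s²/n) = 0.2438788.
Ratio = √(1−f) = 0.89539401. Reduction = 100·(1 − 0.89539401) = 10.4606%.

10.4606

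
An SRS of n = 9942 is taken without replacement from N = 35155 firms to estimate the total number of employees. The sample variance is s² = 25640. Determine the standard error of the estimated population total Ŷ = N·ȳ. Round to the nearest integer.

47811

Var(Ŷ) = N²·Var(ȳ) = N²·(1 − n/N)·s²/n.
f = 9942/35155 = 0.28280472; Var(ȳ) = 0.71719528·25640/9942 = 1.8496165.
Var(Ŷ) = 35155² · 1.8496165 = 2.285893 × 10^9.
SE(Ŷ) = √(2.285893 × 10^9) = 47811.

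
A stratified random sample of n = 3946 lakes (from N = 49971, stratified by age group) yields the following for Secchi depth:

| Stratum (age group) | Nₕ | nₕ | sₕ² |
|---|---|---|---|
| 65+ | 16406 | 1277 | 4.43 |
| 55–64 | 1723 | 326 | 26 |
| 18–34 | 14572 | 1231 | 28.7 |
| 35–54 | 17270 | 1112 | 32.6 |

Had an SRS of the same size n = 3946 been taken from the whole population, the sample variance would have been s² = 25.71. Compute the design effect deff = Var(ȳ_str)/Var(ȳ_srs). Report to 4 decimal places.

Var(ȳ_str) = Σ Wₕ²(1−fₕ)sₕ²/nₕ with Wₕ = Nₕ/49971:
  65+: (16406/49971)²·(1−1277/16406)·4.43/1277 = 3.448178 × 10^-4
  55–64: (1723/49971)²·(1−326/1723)·26/326 = 7.6877871 × 10^-5
  18–34: (14572/49971)²·(1−1231/14572)·28.7/1231 = 0.0018150781
  35–54: (17270/49971)²·(1−1112/17270)·32.6/1112 = 0.0032760964
  → Var(ȳ_str) = 0.0055128702.
Var(ȳ_srs) = (1 − 3946/49971)·25.71/3946 = 0.0060009603.
deff = 0.0055128702 / 0.0060009603 = 0.9187.

0.9187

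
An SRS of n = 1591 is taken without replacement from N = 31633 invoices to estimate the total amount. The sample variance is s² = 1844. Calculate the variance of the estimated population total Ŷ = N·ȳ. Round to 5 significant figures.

Var(Ŷ) = N²·Var(ȳ) = N²·(1 − n/N)·s²/n.
f = 1591/31633 = 0.05029558; Var(ȳ) = 0.94970442·1844/1591 = 1.1007259.
Var(Ŷ) = 31633² · 1.1007259 = 1.1014377 × 10^9.

1.1014 × 10^9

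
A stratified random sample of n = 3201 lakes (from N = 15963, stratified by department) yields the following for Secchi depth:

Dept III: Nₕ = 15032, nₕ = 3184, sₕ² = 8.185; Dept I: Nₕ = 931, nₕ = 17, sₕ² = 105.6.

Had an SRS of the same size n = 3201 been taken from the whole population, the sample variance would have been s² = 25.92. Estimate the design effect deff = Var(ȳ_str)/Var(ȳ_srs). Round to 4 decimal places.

3.4818

Var(ȳ_str) = Σ Wₕ²(1−fₕ)sₕ²/nₕ with Wₕ = Nₕ/15963:
  Dept III: (15032/15963)²·(1−3184/15032)·8.185/3184 = 0.0017967118
  Dept I: (931/15963)²·(1−17/931)·105.6/17 = 0.020743491
  → Var(ȳ_str) = 0.022540203.
Var(ȳ_srs) = (1 − 3201/15963)·25.92/3201 = 0.0064737146.
deff = 0.022540203 / 0.0064737146 = 3.4818.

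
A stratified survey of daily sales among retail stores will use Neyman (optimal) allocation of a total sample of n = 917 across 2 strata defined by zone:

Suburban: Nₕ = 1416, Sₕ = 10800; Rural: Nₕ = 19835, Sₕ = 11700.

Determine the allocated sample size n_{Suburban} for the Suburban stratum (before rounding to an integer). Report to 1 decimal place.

Neyman allocation: nₕ = n·NₕSₕ / Σⱼ NⱼSⱼ.
Σ NⱼSⱼ = 1416·10800 + 19835·11700 = 2.473623 × 10^8.
n_{Suburban} = 917·1416·10800 / (2.473623 × 10^8) = 56.7.

56.7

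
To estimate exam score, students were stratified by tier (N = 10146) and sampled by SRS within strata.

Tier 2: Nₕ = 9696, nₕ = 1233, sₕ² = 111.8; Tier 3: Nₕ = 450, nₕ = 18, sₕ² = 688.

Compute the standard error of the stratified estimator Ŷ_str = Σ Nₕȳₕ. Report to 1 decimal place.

3856.3

Var(Ŷ_str) = Σₕ Nₕ²(1 − fₕ)sₕ²/nₕ.
Tier 2: 9696²·(1 − 1233/9696)·111.8/1233 = 7.4403896 × 10^6.
Tier 3: 450²·(1 − 18/450)·688/18 = 7.4304 × 10^6.
Sum = 1.487079 × 10^7.
SE = √(1.487079 × 10^7) = 3856.3.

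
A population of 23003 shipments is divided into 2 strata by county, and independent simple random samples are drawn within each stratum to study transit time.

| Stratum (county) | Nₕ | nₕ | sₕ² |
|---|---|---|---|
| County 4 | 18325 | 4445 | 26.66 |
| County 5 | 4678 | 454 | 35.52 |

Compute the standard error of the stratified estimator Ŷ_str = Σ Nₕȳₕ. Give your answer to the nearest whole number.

Var(Ŷ_str) = Σₕ Nₕ²(1 − fₕ)sₕ²/nₕ.
County 4: 18325²·(1 − 4445/18325)·26.66/4445 = 1.5255338 × 10^6.
County 5: 4678²·(1 − 454/4678)·35.52/454 = 1.5459706 × 10^6.
Sum = 3.0715044 × 10^6.
SE = √(3.0715044 × 10^6) = 1753.

1753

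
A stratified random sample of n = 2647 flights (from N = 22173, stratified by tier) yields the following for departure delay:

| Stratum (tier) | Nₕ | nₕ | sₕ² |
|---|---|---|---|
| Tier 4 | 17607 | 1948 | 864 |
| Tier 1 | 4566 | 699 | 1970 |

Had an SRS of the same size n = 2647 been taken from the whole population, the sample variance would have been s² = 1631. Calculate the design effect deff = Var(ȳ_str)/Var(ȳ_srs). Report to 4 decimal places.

0.6449

Var(ȳ_str) = Σ Wₕ²(1−fₕ)sₕ²/nₕ with Wₕ = Nₕ/22173:
  Tier 4: (17607/22173)²·(1−1948/17607)·864/1948 = 0.24872834
  Tier 1: (4566/22173)²·(1−699/4566)·1970/699 = 0.10121624
  → Var(ȳ_str) = 0.34994458.
Var(ȳ_srs) = (1 − 2647/22173)·1631/2647 = 0.54261132.
deff = 0.34994458 / 0.54261132 = 0.6449.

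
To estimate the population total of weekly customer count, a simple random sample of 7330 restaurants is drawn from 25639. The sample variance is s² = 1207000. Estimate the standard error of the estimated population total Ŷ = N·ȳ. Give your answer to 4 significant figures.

278000

Var(Ŷ) = N²·Var(ȳ) = N²·(1 − n/N)·s²/n.
f = 7330/25639 = 0.28589259; Var(ȳ) = 0.71410741·1207000/7330 = 117.58904.
Var(Ŷ) = 25639² · 117.58904 = 7.7298134 × 10^10.
SE(Ŷ) = √(7.7298134 × 10^10) = 278000.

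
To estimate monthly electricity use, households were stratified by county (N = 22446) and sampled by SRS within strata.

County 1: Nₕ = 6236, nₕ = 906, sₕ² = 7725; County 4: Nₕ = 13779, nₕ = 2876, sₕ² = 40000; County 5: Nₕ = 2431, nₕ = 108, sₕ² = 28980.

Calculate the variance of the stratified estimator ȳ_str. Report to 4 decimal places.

7.7174

Var(ȳ_str) = Σₕ Wₕ²(1 − fₕ)sₕ²/nₕ with Wₕ = Nₕ/N, N = 22446.
County 1: Wₕ = 0.27782233; term = 0.27782233²·(1 − 0.14528544)·7725/906 = 0.5625041.
County 4: Wₕ = 0.61387330; term = 0.61387330²·(1 − 0.20872342)·40000/2876 = 4.1472184.
County 5: Wₕ = 0.10830437; term = 0.10830437²·(1 − 0.04442616)·28980/108 = 3.0076748.
Sum = 7.7173973.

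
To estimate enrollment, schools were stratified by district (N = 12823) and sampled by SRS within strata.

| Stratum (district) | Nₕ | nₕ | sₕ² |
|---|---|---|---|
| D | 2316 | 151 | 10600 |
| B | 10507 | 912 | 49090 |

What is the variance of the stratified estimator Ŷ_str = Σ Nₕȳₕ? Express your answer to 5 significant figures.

5.7785 × 10^9

Var(Ŷ_str) = Σₕ Nₕ²(1 − fₕ)sₕ²/nₕ.
D: 2316²·(1 − 151/2316)·10600/151 = 3.5198599 × 10^8.
B: 10507²·(1 − 912/10507)·49090/912 = 5.4265262 × 10^9.
Sum = 5.7785122 × 10^9.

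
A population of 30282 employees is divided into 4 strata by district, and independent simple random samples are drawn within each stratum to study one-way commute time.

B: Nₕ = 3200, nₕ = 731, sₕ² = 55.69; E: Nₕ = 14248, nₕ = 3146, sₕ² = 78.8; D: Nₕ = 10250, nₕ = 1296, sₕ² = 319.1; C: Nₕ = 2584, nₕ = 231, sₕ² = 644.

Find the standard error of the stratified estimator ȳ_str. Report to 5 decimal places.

Var(ȳ_str) = Σₕ Wₕ²(1 − fₕ)sₕ²/nₕ with Wₕ = Nₕ/N, N = 30282.
B: Wₕ = 0.10567334; term = 0.10567334²·(1 − 0.22843750)·55.69/731 = 6.5638976 × 10^-4.
E: Wₕ = 0.47051053; term = 0.47051053²·(1 − 0.22080292)·78.8/3146 = 0.0043206941.
D: Wₕ = 0.33848491; term = 0.33848491²·(1 − 0.12643902)·319.1/1296 = 0.024643004.
C: Wₕ = 0.08533122; term = 0.08533122²·(1 − 0.08939628)·644/231 = 0.01848499.
Sum = 0.048105078.
SE = √(0.048105078) = 0.21933.

0.21933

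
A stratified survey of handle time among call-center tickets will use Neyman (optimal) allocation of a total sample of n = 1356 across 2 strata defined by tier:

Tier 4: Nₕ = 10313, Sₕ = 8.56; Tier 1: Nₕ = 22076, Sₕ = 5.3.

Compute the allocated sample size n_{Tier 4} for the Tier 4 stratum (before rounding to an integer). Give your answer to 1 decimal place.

Neyman allocation: nₕ = n·NₕSₕ / Σⱼ NⱼSⱼ.
Σ NⱼSⱼ = 10313·8.56 + 22076·5.3 = 205282.08.
n_{Tier 4} = 1356·10313·8.56 / 205282.08 = 583.1.

583.1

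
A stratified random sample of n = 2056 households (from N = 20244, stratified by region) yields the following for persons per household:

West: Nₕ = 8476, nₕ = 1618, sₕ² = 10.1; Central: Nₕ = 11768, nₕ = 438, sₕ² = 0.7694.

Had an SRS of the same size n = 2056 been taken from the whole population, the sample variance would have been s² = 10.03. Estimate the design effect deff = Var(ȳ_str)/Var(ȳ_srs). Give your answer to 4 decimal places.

0.3324

Var(ȳ_str) = Σ Wₕ²(1−fₕ)sₕ²/nₕ with Wₕ = Nₕ/20244:
  West: (8476/20244)²·(1−1618/8476)·10.1/1618 = 8.8539819 × 10^-4
  Central: (11768/20244)²·(1−438/11768)·0.7694/438 = 5.715023 × 10^-4
  → Var(ȳ_str) = 0.0014569005.
Var(ȳ_srs) = (1 − 2056/20244)·10.03/2056 = 0.0043829492.
deff = 0.0014569005 / 0.0043829492 = 0.3324.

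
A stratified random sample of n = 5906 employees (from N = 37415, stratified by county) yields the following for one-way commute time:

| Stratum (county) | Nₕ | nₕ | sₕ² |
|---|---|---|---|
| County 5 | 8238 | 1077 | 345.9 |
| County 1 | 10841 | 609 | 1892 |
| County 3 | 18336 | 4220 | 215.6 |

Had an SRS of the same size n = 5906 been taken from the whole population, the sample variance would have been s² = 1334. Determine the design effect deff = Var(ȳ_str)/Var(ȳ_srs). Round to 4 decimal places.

Var(ȳ_str) = Σ Wₕ²(1−fₕ)sₕ²/nₕ with Wₕ = Nₕ/37415:
  County 5: (8238/37415)²·(1−1077/8238)·345.9/1077 = 0.013534394
  County 1: (10841/37415)²·(1−609/10841)·1892/609 = 0.24617402
  County 3: (18336/37415)²·(1−4220/18336)·215.6/4220 = 0.0094462853
  → Var(ȳ_str) = 0.2691547.
Var(ȳ_srs) = (1 − 5906/37415)·1334/5906 = 0.19021785.
deff = 0.2691547 / 0.19021785 = 1.4150.

1.4150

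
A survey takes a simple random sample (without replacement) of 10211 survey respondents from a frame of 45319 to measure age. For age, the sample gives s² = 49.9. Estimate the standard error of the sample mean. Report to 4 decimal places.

Under SRS without replacement, Var(ȳ) = (1 − f)·s²/n with f = n/N = 10211/45319 = 0.22531389.
Var(ȳ) = (1 − 0.22531389)·49.9/10211 = 0.77468611·0.0048868867 = 0.0037858033.
SE(ȳ) = √(0.0037858033) = 0.0615.

0.0615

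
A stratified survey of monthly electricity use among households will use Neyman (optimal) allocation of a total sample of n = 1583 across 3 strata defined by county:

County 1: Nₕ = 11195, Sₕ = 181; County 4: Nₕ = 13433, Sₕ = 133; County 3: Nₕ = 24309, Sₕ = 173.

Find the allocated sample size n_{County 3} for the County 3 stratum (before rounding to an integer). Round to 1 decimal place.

Neyman allocation: nₕ = n·NₕSₕ / Σⱼ NⱼSⱼ.
Σ NⱼSⱼ = 11195·181 + 13433·133 + 24309·173 = 8.018341 × 10^6.
n_{County 3} = 1583·24309·173 / (8.018341 × 10^6) = 830.3.

830.3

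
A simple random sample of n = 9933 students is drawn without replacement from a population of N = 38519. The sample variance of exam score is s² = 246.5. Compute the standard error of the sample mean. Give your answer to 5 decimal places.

0.13571

Under SRS without replacement, Var(ȳ) = (1 − f)·s²/n with f = n/N = 9933/38519 = 0.25787274.
Var(ȳ) = (1 − 0.25787274)·246.5/9933 = 0.74212726·0.024816269 = 0.01841683.
SE(ȳ) = √(0.01841683) = 0.13571.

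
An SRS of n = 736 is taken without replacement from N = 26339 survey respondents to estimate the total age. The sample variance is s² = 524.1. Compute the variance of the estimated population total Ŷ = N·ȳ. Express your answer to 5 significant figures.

Var(Ŷ) = N²·Var(ȳ) = N²·(1 − n/N)·s²/n.
f = 736/26339 = 0.02794335; Var(ȳ) = 0.97205665·524.1/736 = 0.69219414.
Var(Ŷ) = 26339² · 0.69219414 = 4.8020478 × 10^8.

4.8020 × 10^8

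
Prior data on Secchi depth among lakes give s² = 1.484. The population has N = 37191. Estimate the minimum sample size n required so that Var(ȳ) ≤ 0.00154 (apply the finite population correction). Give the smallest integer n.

Without fpc, n₀ = s²/D = 1.484/0.00154 = 963.6364.
With fpc, (1 − n/N)·s²/n ≤ D requires n ≥ n₀/(1 + n₀/N) = 963.6364/(1 + 963.6364/37191) = 939.2987.
Rounding up, n = 940.

940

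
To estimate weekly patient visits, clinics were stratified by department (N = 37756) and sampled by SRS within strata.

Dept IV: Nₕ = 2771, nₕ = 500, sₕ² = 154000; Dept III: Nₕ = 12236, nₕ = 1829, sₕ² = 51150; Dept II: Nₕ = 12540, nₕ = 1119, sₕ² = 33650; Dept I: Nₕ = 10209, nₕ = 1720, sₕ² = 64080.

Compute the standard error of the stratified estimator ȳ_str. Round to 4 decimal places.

Var(ȳ_str) = Σₕ Wₕ²(1 − fₕ)sₕ²/nₕ with Wₕ = Nₕ/N, N = 37756.
Dept IV: Wₕ = 0.07339231; term = 0.07339231²·(1 − 0.18044027)·154000/500 = 1.3596666.
Dept III: Wₕ = 0.32408094; term = 0.32408094²·(1 − 0.14947695)·51150/1829 = 2.4981873.
Dept II: Wₕ = 0.33213264; term = 0.33213264²·(1 − 0.08923445)·33650/1119 = 3.0212363.
Dept I: Wₕ = 0.27039411; term = 0.27039411²·(1 − 0.16847879)·64080/1720 = 2.2649668.
Sum = 9.144057.
SE = √(9.144057) = 3.0239.

3.0239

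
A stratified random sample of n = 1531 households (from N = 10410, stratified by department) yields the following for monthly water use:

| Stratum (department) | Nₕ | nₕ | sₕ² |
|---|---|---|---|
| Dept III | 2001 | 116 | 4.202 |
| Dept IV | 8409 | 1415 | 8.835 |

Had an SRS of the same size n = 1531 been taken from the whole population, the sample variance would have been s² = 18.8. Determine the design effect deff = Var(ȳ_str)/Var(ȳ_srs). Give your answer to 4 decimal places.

0.4439

Var(ȳ_str) = Σ Wₕ²(1−fₕ)sₕ²/nₕ with Wₕ = Nₕ/10410:
  Dept III: (2001/10410)²·(1−116/2001)·4.202/116 = 0.0012608257
  Dept IV: (8409/10410)²·(1−1415/8409)·8.835/1415 = 0.003388587
  → Var(ȳ_str) = 0.0046494127.
Var(ȳ_srs) = (1 − 1531/10410)·18.8/1531 = 0.0104736.
deff = 0.0046494127 / 0.0104736 = 0.4439.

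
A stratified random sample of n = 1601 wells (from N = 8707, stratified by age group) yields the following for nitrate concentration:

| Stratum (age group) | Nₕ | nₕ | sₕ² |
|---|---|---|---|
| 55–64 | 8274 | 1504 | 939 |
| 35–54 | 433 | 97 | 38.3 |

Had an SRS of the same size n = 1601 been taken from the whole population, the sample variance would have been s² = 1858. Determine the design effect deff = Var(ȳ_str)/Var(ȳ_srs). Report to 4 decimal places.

Var(ȳ_str) = Σ Wₕ²(1−fₕ)sₕ²/nₕ with Wₕ = Nₕ/8707:
  55–64: (8274/8707)²·(1−1504/8274)·939/1504 = 0.46130148
  35–54: (433/8707)²·(1−97/433)·38.3/97 = 7.5773461 × 10^-4
  → Var(ȳ_str) = 0.46205921.
Var(ȳ_srs) = (1 − 1601/8707)·1858/1601 = 0.94713315.
deff = 0.46205921 / 0.94713315 = 0.4879.

0.4879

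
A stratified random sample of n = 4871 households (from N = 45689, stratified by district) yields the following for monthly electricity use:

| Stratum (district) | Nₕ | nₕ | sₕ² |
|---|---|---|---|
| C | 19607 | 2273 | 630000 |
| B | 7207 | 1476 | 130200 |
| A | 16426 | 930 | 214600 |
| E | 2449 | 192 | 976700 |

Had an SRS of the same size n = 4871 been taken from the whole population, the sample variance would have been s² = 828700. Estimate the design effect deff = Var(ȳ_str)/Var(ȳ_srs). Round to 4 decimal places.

0.5821

Var(ȳ_str) = Σ Wₕ²(1−fₕ)sₕ²/nₕ with Wₕ = Nₕ/45689:
  C: (19607/45689)²·(1−2273/19607)·630000/2273 = 45.126095
  B: (7207/45689)²·(1−1476/7207)·130200/1476 = 1.745365
  A: (16426/45689)²·(1−930/16426)·214600/930 = 28.136812
  E: (2449/45689)²·(1−192/2449)·976700/192 = 13.469671
  → Var(ȳ_str) = 88.477943.
Var(ȳ_srs) = (1 − 4871/45689)·828700/4871 = 151.99149.
deff = 88.477943 / 151.99149 = 0.5821.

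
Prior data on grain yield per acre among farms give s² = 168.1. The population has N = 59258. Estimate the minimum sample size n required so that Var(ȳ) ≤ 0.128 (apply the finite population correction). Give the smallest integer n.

Without fpc, n₀ = s²/D = 168.1/0.128 = 1313.2812.
With fpc, (1 − n/N)·s²/n ≤ D requires n ≥ n₀/(1 + n₀/N) = 1313.2812/(1 + 1313.2812/59258) = 1284.8072.
Rounding up, n = 1285.

1285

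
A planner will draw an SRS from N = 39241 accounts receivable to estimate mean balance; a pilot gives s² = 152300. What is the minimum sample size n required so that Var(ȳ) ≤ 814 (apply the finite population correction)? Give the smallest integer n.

187

Without fpc, n₀ = s²/D = 152300/814 = 187.1007.
With fpc, (1 − n/N)·s²/n ≤ D requires n ≥ n₀/(1 + n₀/N) = 187.1007/(1 + 187.1007/39241) = 186.2128.
Rounding up, n = 187.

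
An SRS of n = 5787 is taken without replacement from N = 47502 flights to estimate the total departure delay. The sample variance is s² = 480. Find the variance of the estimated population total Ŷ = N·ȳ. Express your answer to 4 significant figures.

Var(Ŷ) = N²·Var(ȳ) = N²·(1 − n/N)·s²/n.
f = 5787/47502 = 0.12182645; Var(ȳ) = 0.87817355·480/5787 = 0.072839693.
Var(Ŷ) = 47502² · 0.072839693 = 1.643584 × 10^8.

1.644 × 10^8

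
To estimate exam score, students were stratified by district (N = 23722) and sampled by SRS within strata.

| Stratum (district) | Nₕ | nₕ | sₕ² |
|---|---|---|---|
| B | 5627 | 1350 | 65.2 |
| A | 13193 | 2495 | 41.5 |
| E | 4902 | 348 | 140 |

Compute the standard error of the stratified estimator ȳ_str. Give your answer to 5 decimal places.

Var(ȳ_str) = Σₕ Wₕ²(1 − fₕ)sₕ²/nₕ with Wₕ = Nₕ/N, N = 23722.
B: Wₕ = 0.23720597; term = 0.23720597²·(1 − 0.23991470)·65.2/1350 = 0.0020655104.
A: Wₕ = 0.55615041; term = 0.55615041²·(1 − 0.18911544)·41.5/2495 = 0.0041717771.
E: Wₕ = 0.20664362; term = 0.20664362²·(1 − 0.07099143)·140/348 = 0.015959252.
Sum = 0.02219654.
SE = √(0.02219654) = 0.14899.

0.14899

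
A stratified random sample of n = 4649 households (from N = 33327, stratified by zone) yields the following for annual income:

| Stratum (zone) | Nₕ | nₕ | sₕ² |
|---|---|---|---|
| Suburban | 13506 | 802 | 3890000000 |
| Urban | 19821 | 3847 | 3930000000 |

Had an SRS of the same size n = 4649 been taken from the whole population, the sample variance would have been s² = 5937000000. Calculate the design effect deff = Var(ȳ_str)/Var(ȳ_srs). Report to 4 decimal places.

0.9469

Var(ȳ_str) = Σ Wₕ²(1−fₕ)sₕ²/nₕ with Wₕ = Nₕ/33327:
  Suburban: (13506/33327)²·(1−802/13506)·3890000000/802 = 749290.14
  Urban: (19821/33327)²·(1−3847/19821)·3930000000/3847 = 291217.29
  → Var(ȳ_str) = 1.0405074 × 10^6.
Var(ȳ_srs) = (1 − 4649/33327)·5937000000/4649 = 1.098905 × 10^6.
deff = (1.0405074 × 10^6) / (1.098905 × 10^6) = 0.9469.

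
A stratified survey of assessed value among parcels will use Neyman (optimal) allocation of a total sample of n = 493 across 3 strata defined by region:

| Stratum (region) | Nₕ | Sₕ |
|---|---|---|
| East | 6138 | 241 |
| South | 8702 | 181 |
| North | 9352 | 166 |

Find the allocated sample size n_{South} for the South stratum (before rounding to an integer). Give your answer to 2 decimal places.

168.56

Neyman allocation: nₕ = n·NₕSₕ / Σⱼ NⱼSⱼ.
Σ NⱼSⱼ = 6138·241 + 8702·181 + 9352·166 = 4.606752 × 10^6.
n_{South} = 493·8702·181 / (4.606752 × 10^6) = 168.56.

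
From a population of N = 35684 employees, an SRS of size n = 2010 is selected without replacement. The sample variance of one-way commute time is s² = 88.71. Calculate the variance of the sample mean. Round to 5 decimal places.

Under SRS without replacement, Var(ȳ) = (1 − f)·s²/n with f = n/N = 2010/35684 = 0.05632777.
Var(ȳ) = (1 − 0.05632777)·88.71/2010 = 0.94367223·0.044134328 = 0.04164834.

0.04165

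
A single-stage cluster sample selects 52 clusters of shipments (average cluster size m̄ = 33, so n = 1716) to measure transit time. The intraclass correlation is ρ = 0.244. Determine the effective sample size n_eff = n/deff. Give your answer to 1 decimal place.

deff = 1 + (33 − 1)·0.244 = 1 + 7.808 = 8.808.
n_eff = 1716 / 8.808 = 194.8.

194.8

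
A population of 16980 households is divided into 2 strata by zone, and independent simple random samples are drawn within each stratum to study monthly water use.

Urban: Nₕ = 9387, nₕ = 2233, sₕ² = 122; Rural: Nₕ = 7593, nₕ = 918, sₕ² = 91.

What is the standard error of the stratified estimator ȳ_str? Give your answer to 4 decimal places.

Var(ȳ_str) = Σₕ Wₕ²(1 − fₕ)sₕ²/nₕ with Wₕ = Nₕ/N, N = 16980.
Urban: Wₕ = 0.55282686; term = 0.55282686²·(1 − 0.23788218)·122/2233 = 0.012725401.
Rural: Wₕ = 0.44717314; term = 0.44717314²·(1 − 0.12090083)·91/918 = 0.017425611.
Sum = 0.030151012.
SE = √(0.030151012) = 0.1736.

0.1736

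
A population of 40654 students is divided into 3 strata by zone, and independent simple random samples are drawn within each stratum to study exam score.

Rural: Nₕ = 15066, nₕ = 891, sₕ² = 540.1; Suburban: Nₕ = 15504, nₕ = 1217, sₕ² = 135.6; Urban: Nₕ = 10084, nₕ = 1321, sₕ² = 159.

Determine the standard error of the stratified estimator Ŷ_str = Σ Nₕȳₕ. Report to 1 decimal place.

Var(Ŷ_str) = Σₕ Nₕ²(1 − fₕ)sₕ²/nₕ.
Rural: 15066²·(1 − 891/15066)·540.1/891 = 1.294546 × 10^8.
Suburban: 15504²·(1 − 1217/15504)·135.6/1217 = 2.4680498 × 10^7.
Urban: 10084²·(1 − 1321/10084)·159/1321 = 1.063604 × 10^7.
Sum = 1.6477114 × 10^8.
SE = √(1.6477114 × 10^8) = 12836.3.

12836.3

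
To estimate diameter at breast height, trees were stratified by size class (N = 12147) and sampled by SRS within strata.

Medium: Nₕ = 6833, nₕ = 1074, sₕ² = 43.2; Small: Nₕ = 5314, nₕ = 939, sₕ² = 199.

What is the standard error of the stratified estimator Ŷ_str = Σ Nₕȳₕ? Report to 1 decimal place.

2551.4

Var(Ŷ_str) = Σₕ Nₕ²(1 − fₕ)sₕ²/nₕ.
Medium: 6833²·(1 − 1074/6833)·43.2/1074 = 1.5828435 × 10^6.
Small: 5314²·(1 − 939/5314)·199/939 = 4.9270514 × 10^6.
Sum = 6.5098949 × 10^6.
SE = √(6.5098949 × 10^6) = 2551.4.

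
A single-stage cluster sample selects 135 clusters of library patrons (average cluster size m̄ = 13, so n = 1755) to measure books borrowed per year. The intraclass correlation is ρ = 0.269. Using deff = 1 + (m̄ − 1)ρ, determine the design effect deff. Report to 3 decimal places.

4.228

deff = 1 + (13 − 1)·0.269 = 1 + 3.228 = 4.228.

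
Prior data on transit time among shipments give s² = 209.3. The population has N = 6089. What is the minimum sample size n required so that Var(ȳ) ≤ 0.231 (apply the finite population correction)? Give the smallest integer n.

789

Without fpc, n₀ = s²/D = 209.3/0.231 = 906.0606.
With fpc, (1 − n/N)·s²/n ≤ D requires n ≥ n₀/(1 + n₀/N) = 906.0606/(1 + 906.0606/6089) = 788.6998.
Rounding up, n = 789.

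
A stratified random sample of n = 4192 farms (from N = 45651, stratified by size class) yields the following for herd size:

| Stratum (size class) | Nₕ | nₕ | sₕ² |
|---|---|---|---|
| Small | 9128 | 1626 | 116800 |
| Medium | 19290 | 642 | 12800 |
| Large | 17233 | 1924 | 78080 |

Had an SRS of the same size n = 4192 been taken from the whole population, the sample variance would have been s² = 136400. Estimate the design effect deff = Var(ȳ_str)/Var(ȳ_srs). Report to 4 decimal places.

Var(ȳ_str) = Σ Wₕ²(1−fₕ)sₕ²/nₕ with Wₕ = Nₕ/45651:
  Small: (9128/45651)²·(1−1626/9128)·116800/1626 = 2.3603391
  Medium: (19290/45651)²·(1−642/19290)·12800/642 = 3.4414292
  Large: (17233/45651)²·(1−1924/17233)·78080/1924 = 5.137382
  → Var(ȳ_str) = 10.93915.
Var(ȳ_srs) = (1 − 4192/45651)·136400/4192 = 29.550282.
deff = 10.93915 / 29.550282 = 0.3702.

0.3702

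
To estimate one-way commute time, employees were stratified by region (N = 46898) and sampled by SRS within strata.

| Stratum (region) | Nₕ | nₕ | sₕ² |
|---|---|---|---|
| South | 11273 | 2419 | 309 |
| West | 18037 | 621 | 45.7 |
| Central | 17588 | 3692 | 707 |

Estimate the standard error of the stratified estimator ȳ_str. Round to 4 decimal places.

0.1939

Var(ȳ_str) = Σₕ Wₕ²(1 − fₕ)sₕ²/nₕ with Wₕ = Nₕ/N, N = 46898.
South: Wₕ = 0.24037272; term = 0.24037272²·(1 − 0.21458352)·309/2419 = 0.0057968624.
West: Wₕ = 0.38460062; term = 0.38460062²·(1 − 0.03442923)·45.7/621 = 0.010510628.
Central: Wₕ = 0.37502665; term = 0.37502665²·(1 − 0.20991585)·707/3692 = 0.021279202.
Sum = 0.037586692.
SE = √(0.037586692) = 0.1939.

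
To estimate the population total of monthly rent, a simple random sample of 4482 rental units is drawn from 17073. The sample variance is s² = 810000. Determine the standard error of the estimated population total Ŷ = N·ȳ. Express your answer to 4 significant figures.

Var(Ŷ) = N²·Var(ȳ) = N²·(1 − n/N)·s²/n.
f = 4482/17073 = 0.26251977; Var(ȳ) = 0.73748023·810000/4482 = 133.27956.
Var(Ŷ) = 17073² · 133.27956 = 3.8849303 × 10^10.
SE(Ŷ) = √(3.8849303 × 10^10) = 197100.

197100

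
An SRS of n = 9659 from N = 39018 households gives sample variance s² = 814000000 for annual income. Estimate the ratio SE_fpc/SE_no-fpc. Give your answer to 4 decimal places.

0.8674

f = n/N = 9659/39018 = 0.24755241.
SE_no-fpc = √(s²/n) = 290.29939; SE_fpc = √((1−f)s²/n) = 251.81654.
Ratio = √(1−f) = 0.86743737.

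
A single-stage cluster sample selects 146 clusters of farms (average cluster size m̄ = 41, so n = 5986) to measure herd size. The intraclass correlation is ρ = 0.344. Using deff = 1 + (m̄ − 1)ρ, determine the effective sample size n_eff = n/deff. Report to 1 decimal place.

deff = 1 + (41 − 1)·0.344 = 1 + 13.76 = 14.76.
n_eff = 5986 / 14.76 = 405.6.

405.6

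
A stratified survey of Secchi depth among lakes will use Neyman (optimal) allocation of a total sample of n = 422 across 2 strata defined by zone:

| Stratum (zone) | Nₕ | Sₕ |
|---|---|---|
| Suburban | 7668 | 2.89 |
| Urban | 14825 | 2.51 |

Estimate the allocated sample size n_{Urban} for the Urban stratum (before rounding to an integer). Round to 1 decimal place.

264.5

Neyman allocation: nₕ = n·NₕSₕ / Σⱼ NⱼSⱼ.
Σ NⱼSⱼ = 7668·2.89 + 14825·2.51 = 59371.27.
n_{Urban} = 422·14825·2.51 / 59371.27 = 264.5.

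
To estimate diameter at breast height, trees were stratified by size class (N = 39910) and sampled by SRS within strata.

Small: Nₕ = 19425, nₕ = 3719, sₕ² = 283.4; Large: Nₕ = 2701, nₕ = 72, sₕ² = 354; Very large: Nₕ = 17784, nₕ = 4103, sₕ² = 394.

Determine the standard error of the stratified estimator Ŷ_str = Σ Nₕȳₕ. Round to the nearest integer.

Var(Ŷ_str) = Σₕ Nₕ²(1 − fₕ)sₕ²/nₕ.
Small: 19425²·(1 − 3719/19425)·283.4/3719 = 2.3248786 × 10^7.
Large: 2701²·(1 − 72/2701)·354/72 = 3.4912901 × 10^7.
Very large: 17784²·(1 − 4103/17784)·394/4103 = 2.336372 × 10^7.
Sum = 8.1525407 × 10^7.
SE = √(8.1525407 × 10^7) = 9029.

9029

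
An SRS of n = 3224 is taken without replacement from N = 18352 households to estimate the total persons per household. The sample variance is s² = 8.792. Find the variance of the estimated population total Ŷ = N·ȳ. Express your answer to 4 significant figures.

Var(Ŷ) = N²·Var(ȳ) = N²·(1 − n/N)·s²/n.
f = 3224/18352 = 0.17567568; Var(ȳ) = 0.82432432·8.792/3224 = 0.0022479713.
Var(Ŷ) = 18352² · 0.0022479713 = 757107.53.

757100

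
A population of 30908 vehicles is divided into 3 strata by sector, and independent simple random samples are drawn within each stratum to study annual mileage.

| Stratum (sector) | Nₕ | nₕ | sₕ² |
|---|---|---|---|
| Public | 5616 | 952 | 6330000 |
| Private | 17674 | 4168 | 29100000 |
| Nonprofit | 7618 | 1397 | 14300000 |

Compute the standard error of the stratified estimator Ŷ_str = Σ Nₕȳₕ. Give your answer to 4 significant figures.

1.525 × 10^6

Var(Ŷ_str) = Σₕ Nₕ²(1 − fₕ)sₕ²/nₕ.
Public: 5616²·(1 − 952/5616)·6330000/952 = 1.741616 × 10^11.
Private: 17674²·(1 − 4168/17674)·29100000/4168 = 1.6665827 × 10^12.
Nonprofit: 7618²·(1 − 1397/7618)·14300000/1397 = 4.8511064 × 10^11.
Sum = 2.3258549 × 10^12.
SE = √(2.3258549 × 10^12) = 1.525 × 10^6.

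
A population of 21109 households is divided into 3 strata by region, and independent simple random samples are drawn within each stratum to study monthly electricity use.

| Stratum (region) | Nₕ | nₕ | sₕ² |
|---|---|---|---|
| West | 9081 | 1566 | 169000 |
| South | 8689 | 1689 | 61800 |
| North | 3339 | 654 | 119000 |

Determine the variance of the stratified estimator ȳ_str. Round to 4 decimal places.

Var(ȳ_str) = Σₕ Wₕ²(1 − fₕ)sₕ²/nₕ with Wₕ = Nₕ/N, N = 21109.
West: Wₕ = 0.43019565; term = 0.43019565²·(1 − 0.17244797)·169000/1566 = 16.528075.
South: Wₕ = 0.41162537; term = 0.41162537²·(1 − 0.19438370)·61800/1689 = 4.9944922.
North: Wₕ = 0.15817898; term = 0.15817898²·(1 − 0.19586703)·119000/654 = 3.6609568.
Sum = 25.183524.

25.1835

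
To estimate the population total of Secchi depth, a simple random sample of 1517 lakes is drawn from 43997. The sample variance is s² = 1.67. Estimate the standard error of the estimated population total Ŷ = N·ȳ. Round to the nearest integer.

1434

Var(Ŷ) = N²·Var(ȳ) = N²·(1 − n/N)·s²/n.
f = 1517/43997 = 0.03447962; Var(ȳ) = 0.96552038·1.67/1517 = 0.0010628998.
Var(Ŷ) = 43997² · 0.0010628998 = 2.0574934 × 10^6.
SE(Ŷ) = √(2.0574934 × 10^6) = 1434.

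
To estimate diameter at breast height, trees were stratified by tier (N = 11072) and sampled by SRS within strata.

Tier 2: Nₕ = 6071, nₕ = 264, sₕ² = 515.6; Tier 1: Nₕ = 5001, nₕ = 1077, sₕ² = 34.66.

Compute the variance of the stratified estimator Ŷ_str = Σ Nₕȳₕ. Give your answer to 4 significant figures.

6.948 × 10^7

Var(Ŷ_str) = Σₕ Nₕ²(1 − fₕ)sₕ²/nₕ.
Tier 2: 6071²·(1 − 264/6071)·515.6/264 = 6.885271 × 10^7.
Tier 1: 5001²·(1 − 1077/5001)·34.66/1077 = 631536.87.
Sum = 6.9484247 × 10^7.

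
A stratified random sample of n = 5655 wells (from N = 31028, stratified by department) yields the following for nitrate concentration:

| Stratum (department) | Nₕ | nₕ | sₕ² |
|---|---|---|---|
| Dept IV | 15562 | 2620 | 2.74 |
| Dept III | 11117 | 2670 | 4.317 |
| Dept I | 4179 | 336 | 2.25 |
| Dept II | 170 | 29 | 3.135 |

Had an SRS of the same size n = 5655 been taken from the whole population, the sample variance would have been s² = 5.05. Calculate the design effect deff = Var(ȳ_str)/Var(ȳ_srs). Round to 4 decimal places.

0.6722

Var(ȳ_str) = Σ Wₕ²(1−fₕ)sₕ²/nₕ with Wₕ = Nₕ/31028:
  Dept IV: (15562/31028)²·(1−2620/15562)·2.74/2620 = 2.1878045 × 10^-4
  Dept III: (11117/31028)²·(1−2670/11117)·4.317/2670 = 1.5770785 × 10^-4
  Dept I: (4179/31028)²·(1−336/4179)·2.25/336 = 1.117065 × 10^-4
  Dept II: (170/31028)²·(1−29/170)·3.135/29 = 2.6915349 × 10^-6
  → Var(ȳ_str) = 4.9088633 × 10^-4.
Var(ȳ_srs) = (1 − 5655/31028)·5.05/5655 = 7.3025881 × 10^-4.
deff = (4.9088633 × 10^-4) / (7.3025881 × 10^-4) = 0.6722.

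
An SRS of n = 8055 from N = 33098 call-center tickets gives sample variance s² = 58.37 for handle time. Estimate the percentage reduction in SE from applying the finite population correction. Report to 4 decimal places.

13.0154

f = n/N = 8055/33098 = 0.24336818.
SE_no-fpc = √(s²/n) = 0.08512597; SE_fpc = √((1−f)s²/n) = 0.074046473.
Ratio = √(1−f) = 0.86984586. Reduction = 100·(1 − 0.86984586) = 13.0154%.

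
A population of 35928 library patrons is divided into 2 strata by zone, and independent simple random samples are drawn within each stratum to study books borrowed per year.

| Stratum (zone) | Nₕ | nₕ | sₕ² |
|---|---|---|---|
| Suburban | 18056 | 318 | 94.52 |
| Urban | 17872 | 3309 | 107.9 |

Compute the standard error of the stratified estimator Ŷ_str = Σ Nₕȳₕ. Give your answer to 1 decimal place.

Var(Ŷ_str) = Σₕ Nₕ²(1 − fₕ)sₕ²/nₕ.
Suburban: 18056²·(1 − 318/18056)·94.52/318 = 9.5196896 × 10^7.
Urban: 17872²·(1 − 3309/17872)·107.9/3309 = 8.4868921 × 10^6.
Sum = 1.0368379 × 10^8.
SE = √(1.0368379 × 10^8) = 10182.5.

10182.5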